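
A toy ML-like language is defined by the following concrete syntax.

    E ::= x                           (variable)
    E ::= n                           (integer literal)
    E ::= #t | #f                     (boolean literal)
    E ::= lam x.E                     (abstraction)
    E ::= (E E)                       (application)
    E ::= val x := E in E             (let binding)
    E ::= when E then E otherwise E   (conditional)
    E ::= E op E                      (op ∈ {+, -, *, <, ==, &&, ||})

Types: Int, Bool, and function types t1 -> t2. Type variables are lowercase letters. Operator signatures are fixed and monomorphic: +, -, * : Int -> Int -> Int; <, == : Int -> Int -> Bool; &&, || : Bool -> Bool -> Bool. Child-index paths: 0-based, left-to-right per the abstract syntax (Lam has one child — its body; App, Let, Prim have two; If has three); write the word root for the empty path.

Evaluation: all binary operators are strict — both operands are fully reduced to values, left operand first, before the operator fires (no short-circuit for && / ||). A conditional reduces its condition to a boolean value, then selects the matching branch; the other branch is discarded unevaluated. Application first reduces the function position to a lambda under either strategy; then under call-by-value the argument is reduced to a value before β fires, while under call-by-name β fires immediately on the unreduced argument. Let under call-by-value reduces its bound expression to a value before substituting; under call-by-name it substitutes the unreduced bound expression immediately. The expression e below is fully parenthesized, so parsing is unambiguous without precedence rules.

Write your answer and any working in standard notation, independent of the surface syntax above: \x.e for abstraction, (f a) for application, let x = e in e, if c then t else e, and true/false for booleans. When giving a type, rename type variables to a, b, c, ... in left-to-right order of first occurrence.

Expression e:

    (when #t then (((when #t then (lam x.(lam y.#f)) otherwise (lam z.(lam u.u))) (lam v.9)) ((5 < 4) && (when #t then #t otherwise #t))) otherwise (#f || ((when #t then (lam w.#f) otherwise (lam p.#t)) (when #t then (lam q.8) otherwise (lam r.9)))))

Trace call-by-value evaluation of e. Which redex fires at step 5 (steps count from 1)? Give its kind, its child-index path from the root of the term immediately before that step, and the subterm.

Working:
step 0: (if true then (((if true then (\x.(\y.false)) else (\z.(\u.u))) (\v.9)) ((5 < 4) && (if true then true else true))) else (false || ((if true then (\w.false) else (\p.true)) (if true then (\q.8) else (\r.9)))))
step 1: [if@root] (((if true then (\x.(\y.false)) else (\z.(\u.u))) (\v.9)) ((5 < 4) && (if true then true else true)))
step 2: [if@0.0] (((\x.(\y.false)) (\v.9)) ((5 < 4) && (if true then true else true)))
step 3: [beta@0] ((\y.false) ((5 < 4) && (if true then true else true)))
step 4: [delta@1.0] ((\y.false) (false && (if true then true else true)))
step 5: [if@1.1] ((\y.false) (false && true))

Answer: if at 1.1 : (if true then true else true)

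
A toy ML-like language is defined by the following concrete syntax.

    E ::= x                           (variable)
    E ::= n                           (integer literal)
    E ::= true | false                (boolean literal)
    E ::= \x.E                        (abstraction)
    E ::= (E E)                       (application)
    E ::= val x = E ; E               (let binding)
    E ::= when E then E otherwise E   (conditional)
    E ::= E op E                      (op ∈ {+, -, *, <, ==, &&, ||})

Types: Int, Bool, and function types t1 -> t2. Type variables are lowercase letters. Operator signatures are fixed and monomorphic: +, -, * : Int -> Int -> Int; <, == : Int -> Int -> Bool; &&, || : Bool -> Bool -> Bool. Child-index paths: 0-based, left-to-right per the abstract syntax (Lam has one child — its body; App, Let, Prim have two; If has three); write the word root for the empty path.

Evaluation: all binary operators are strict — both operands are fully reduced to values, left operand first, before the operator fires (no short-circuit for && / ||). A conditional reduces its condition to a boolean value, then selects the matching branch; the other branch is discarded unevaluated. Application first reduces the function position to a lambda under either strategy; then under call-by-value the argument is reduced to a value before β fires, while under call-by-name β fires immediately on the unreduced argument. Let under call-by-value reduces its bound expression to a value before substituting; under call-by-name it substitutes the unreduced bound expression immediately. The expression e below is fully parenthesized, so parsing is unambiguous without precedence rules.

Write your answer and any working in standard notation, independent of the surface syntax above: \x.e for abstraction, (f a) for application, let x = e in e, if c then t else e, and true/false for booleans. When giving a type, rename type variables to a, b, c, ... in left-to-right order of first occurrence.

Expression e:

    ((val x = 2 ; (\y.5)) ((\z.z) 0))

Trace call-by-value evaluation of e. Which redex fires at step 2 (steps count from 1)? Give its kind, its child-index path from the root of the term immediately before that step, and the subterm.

Answer: beta at 1 : ((\z.z) 0)

Derivation:
step 0: ((let x = 2 in (\y.5)) ((\z.z) 0))
step 1: [let@0] ((\y.5) ((\z.z) 0))
step 2: [beta@1] ((\y.5) 0)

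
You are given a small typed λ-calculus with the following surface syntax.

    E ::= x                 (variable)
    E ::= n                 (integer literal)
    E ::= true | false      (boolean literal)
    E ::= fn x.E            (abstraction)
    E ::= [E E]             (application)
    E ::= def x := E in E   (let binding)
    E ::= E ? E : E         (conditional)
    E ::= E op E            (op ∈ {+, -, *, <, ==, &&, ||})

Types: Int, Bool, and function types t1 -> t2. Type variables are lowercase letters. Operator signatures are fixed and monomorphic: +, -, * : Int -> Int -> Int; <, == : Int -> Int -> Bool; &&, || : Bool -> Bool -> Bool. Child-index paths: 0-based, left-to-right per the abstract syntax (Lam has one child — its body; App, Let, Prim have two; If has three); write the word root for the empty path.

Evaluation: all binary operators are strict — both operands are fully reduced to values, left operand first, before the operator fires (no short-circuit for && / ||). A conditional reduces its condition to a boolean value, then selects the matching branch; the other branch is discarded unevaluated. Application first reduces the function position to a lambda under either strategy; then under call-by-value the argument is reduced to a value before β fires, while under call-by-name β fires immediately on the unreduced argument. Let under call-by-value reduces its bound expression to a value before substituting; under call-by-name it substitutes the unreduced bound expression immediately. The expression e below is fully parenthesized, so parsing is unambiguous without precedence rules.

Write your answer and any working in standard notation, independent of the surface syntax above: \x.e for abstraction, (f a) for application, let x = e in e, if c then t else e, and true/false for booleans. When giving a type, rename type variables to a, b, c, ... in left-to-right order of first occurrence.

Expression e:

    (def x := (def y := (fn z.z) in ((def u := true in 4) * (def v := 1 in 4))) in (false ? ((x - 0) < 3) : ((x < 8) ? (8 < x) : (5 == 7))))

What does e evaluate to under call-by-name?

Answer: false

Derivation:
step 0: (let x = (let y = (\z.z) in ((let u = true in 4) * (let v = 1 in 4))) in (if false then ((x - 0) < 3) else (if (x < 8) then (8 < x) else (5 == 7))))
step 1: [let@root] (if false then (((let y = (\z.z) in ((let u = true in 4) * (let v = 1 in 4))) - 0) < 3) else (if ((let y = (\z.z) in ((let u = true in 4) * (let v = 1 in 4))) < 8) then (8 < (let y = (\z.z) in ((let u = true in 4) * (let v = 1 in 4)))) else (5 == 7)))
step 2: [if@root] (if ((let y = (\z.z) in ((let u = true in 4) * (let v = 1 in 4))) < 8) then (8 < (let y = (\z.z) in ((let u = true in 4) * (let v = 1 in 4)))) else (5 == 7))
step 3: [let@0.0] (if (((let u = true in 4) * (let v = 1 in 4)) < 8) then (8 < (let y = (\z.z) in ((let u = true in 4) * (let v = 1 in 4)))) else (5 == 7))
step 4: [let@0.0.0] (if ((4 * (let v = 1 in 4)) < 8) then (8 < (let y = (\z.z) in ((let u = true in 4) * (let v = 1 in 4)))) else (5 == 7))
step 5: [let@0.0.1] (if ((4 * 4) < 8) then (8 < (let y = (\z.z) in ((let u = true in 4) * (let v = 1 in 4)))) else (5 == 7))
step 6: [delta@0.0] (if (16 < 8) then (8 < (let y = (\z.z) in ((let u = true in 4) * (let v = 1 in 4)))) else (5 == 7))
step 7: [delta@0] (if false then (8 < (let y = (\z.z) in ((let u = true in 4) * (let v = 1 in 4)))) else (5 == 7))
step 8: [if@root] (5 == 7)
step 9: [delta@root] false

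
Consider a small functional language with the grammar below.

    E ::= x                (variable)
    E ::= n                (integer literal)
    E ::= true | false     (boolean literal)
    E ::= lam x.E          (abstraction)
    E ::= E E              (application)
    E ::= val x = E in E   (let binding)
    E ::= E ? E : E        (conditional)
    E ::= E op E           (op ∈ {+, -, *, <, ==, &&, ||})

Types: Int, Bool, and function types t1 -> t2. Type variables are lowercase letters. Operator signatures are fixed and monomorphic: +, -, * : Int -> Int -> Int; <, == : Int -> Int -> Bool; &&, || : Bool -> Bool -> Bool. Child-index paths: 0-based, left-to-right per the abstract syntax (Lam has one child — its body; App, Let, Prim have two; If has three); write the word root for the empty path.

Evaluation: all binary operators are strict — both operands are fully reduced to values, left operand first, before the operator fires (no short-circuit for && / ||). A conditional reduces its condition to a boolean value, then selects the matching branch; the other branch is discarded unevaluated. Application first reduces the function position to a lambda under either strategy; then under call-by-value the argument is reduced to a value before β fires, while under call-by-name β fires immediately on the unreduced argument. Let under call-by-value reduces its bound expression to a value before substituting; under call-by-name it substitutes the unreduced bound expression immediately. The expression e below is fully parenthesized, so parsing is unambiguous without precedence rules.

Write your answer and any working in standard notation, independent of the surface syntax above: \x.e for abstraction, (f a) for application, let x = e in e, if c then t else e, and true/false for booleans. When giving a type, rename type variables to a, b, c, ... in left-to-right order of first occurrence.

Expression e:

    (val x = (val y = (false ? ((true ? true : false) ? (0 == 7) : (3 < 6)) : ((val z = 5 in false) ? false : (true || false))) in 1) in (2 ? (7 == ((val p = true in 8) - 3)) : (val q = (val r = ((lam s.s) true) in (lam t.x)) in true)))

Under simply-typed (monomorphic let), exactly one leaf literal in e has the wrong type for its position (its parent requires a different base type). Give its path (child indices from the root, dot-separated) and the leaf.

Derivation:
  unify Bool ~ Bool
  unify Bool ~ Bool
  unify Bool ~ Bool
  unify Bool ~ Bool
  unify Int ~ Int
  unify Int ~ Int
  unify Int ~ Int
  unify Int ~ Int
  unify Bool ~ Bool
let z : Int
  unify Bool ~ Bool
  unify Bool ~ Bool
  unify Bool ~ Bool
  unify Bool ~ Bool
  unify Bool ~ Bool
let y : Bool
let x : Int
  unify Int ~ Bool
  FAIL: mismatch Int ~ Bool

Answer: 1.0 : 2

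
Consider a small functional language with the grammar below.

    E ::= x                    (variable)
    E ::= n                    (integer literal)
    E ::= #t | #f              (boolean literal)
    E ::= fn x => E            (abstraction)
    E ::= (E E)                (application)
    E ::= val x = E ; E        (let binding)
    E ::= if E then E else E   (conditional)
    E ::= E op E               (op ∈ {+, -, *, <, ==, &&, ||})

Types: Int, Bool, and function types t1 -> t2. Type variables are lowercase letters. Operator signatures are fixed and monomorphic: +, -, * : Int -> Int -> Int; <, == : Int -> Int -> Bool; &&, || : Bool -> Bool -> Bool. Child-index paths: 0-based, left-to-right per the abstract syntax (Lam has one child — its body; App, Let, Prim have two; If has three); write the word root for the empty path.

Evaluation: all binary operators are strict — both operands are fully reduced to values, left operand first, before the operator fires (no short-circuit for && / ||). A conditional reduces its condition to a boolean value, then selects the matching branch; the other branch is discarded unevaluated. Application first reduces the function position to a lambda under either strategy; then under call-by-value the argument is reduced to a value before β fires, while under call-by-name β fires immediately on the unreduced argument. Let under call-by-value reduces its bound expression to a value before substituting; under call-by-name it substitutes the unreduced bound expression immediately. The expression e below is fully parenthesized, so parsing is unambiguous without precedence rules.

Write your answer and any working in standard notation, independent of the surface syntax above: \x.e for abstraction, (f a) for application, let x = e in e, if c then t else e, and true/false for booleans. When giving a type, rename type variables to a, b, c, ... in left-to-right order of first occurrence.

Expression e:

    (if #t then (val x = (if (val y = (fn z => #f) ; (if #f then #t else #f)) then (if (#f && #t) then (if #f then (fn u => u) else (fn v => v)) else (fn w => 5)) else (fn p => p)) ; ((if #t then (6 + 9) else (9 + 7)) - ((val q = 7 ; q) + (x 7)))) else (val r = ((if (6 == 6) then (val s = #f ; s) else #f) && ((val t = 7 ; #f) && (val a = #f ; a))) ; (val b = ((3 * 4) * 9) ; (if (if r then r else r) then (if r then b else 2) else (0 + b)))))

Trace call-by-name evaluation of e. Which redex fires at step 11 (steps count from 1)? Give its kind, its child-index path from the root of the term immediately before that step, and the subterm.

Working:
step 0: (if true then (let x = (if (let y = (\z.false) in (if false then true else false)) then (if (false && true) then (if false then (\u.u) else (\v.v)) else (\w.5)) else (\p.p)) in ((if true then (6 + 9) else (9 + 7)) - ((let q = 7 in q) + (x 7)))) else (let r = ((if (6 == 6) then (let s = false in s) else false) && ((let t = 7 in false) && (let a = false in a))) in (let b = ((3 * 4) * 9) in (if (if r then r else r) then (if r then b else 2) else (0 + b)))))
step 1: [if@root] (let x = (if (let y = (\z.false) in (if false then true else false)) then (if (false && true) then (if false then (\u.u) else (\v.v)) else (\w.5)) else (\p.p)) in ((if true then (6 + 9) else (9 + 7)) - ((let q = 7 in q) + (x 7))))
step 2: [let@root] ((if true then (6 + 9) else (9 + 7)) - ((let q = 7 in q) + ((if (let y = (\z.false) in (if false then true else false)) then (if (false && true) then (if false then (\u.u) else (\v.v)) else (\w.5)) else (\p.p)) 7)))
step 3: [if@0] ((6 + 9) - ((let q = 7 in q) + ((if (let y = (\z.false) in (if false then true else false)) then (if (false && true) then (if false then (\u.u) else (\v.v)) else (\w.5)) else (\p.p)) 7)))
step 4: [delta@0] (15 - ((let q = 7 in q) + ((if (let y = (\z.false) in (if false then true else false)) then (if (false && true) then (if false then (\u.u) else (\v.v)) else (\w.5)) else (\p.p)) 7)))
step 5: [let@1.0] (15 - (7 + ((if (let y = (\z.false) in (if false then true else false)) then (if (false && true) then (if false then (\u.u) else (\v.v)) else (\w.5)) else (\p.p)) 7)))
step 6: [let@1.1.0.0] (15 - (7 + ((if (if false then true else false) then (if (false && true) then (if false then (\u.u) else (\v.v)) else (\w.5)) else (\p.p)) 7)))
step 7: [if@1.1.0.0] (15 - (7 + ((if false then (if (false && true) then (if false then (\u.u) else (\v.v)) else (\w.5)) else (\p.p)) 7)))
step 8: [if@1.1.0] (15 - (7 + ((\p.p) 7)))
step 9: [beta@1.1] (15 - (7 + 7))
step 10: [delta@1] (15 - 14)
step 11: [delta@root] 1

Answer: delta at root : (15 - 14)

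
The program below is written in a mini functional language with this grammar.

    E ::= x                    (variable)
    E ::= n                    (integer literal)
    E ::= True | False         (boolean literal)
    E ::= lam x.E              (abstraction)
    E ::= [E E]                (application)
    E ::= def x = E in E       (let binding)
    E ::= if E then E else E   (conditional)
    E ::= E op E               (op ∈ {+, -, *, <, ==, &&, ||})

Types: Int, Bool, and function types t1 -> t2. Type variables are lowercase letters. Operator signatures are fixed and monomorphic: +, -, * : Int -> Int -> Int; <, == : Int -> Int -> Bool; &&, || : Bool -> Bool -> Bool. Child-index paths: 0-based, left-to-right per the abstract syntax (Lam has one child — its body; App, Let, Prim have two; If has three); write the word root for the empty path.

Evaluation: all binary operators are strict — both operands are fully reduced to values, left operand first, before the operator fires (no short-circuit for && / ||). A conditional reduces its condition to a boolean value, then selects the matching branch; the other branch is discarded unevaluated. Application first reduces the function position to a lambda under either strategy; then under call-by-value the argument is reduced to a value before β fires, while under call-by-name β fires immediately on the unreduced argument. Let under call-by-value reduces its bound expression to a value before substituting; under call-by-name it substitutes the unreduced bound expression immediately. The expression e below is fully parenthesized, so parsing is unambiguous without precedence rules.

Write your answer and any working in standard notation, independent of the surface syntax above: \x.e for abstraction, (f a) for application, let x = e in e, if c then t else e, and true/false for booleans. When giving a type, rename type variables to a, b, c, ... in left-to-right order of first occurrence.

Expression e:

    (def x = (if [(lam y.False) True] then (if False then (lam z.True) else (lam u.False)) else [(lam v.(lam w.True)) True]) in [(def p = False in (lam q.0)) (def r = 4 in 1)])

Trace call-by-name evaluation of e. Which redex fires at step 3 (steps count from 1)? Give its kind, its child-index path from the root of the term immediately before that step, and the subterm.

Answer: beta at root : ((\q.0) (let r = 4 in 1))

Trace:
step 0: (let x = (if ((\y.false) true) then (if false then (\z.true) else (\u.false)) else ((\v.(\w.true)) true)) in ((let p = false in (\q.0)) (let r = 4 in 1)))
step 1: [let@root] ((let p = false in (\q.0)) (let r = 4 in 1))
step 2: [let@0] ((\q.0) (let r = 4 in 1))
step 3: [beta@root] 0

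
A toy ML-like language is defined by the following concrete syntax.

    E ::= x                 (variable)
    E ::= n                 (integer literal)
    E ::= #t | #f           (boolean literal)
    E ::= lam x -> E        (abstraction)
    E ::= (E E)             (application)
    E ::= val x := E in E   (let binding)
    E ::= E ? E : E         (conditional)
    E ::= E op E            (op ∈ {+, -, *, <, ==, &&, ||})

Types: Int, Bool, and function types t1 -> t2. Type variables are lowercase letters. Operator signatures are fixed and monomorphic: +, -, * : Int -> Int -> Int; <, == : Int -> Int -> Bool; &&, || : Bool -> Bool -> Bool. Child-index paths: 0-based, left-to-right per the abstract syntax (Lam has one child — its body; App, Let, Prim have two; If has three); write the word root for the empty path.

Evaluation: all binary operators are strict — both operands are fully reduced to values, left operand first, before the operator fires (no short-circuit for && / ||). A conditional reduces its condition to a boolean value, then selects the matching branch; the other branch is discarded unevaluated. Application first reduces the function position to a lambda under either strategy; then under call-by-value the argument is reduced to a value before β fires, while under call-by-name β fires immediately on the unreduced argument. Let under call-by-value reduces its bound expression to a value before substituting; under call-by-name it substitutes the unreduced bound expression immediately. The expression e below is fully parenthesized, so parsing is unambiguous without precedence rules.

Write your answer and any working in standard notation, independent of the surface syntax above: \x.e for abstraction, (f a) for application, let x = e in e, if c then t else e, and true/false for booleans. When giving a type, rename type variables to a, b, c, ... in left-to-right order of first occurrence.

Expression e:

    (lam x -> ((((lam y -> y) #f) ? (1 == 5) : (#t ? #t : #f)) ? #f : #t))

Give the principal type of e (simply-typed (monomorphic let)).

Answer: a -> Bool

Derivation:
y : b
\y._ : b -> b
  unify b -> b ~ Bool -> c
  unify b ~ Bool
  unify Bool ~ c
_ _ : Bool
  unify Bool ~ Bool
  unify Int ~ Int
  unify Int ~ Int
  unify Bool ~ Bool
  unify Bool ~ Bool
  unify Bool ~ Bool
  unify Bool ~ Bool
  unify Bool ~ Bool
\x._ : a -> Bool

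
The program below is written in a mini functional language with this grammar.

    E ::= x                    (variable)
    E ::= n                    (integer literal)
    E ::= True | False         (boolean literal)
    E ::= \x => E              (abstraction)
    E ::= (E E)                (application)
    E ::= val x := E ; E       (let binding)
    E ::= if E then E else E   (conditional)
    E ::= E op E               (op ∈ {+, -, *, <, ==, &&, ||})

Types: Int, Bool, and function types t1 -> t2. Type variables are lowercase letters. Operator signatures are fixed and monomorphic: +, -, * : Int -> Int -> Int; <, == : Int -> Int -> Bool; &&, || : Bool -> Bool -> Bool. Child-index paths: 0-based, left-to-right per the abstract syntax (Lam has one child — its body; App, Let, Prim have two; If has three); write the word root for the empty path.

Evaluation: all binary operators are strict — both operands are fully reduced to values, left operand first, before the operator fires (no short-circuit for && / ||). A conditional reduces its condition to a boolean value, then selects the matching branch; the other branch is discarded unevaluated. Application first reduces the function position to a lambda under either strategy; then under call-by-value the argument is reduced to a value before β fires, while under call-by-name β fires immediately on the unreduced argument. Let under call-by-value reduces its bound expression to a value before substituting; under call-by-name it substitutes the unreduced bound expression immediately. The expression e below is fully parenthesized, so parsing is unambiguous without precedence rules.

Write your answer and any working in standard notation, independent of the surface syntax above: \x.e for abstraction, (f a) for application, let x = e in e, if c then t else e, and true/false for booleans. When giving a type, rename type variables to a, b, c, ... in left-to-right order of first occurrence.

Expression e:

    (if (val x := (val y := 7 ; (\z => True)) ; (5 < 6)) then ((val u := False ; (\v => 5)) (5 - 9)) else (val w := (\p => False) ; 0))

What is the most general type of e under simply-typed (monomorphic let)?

Answer: Int

Working:
let y : Int
\z._ : a -> Bool
let x : a -> Bool
  unify Int ~ Int
  unify Int ~ Int
  unify Bool ~ Bool
let u : Bool
\v._ : b -> Int
  unify Int ~ Int
  unify Int ~ Int
  unify b -> Int ~ Int -> c
  unify b ~ Int
  unify Int ~ c
_ _ : Int
\p._ : d -> Bool
let w : d -> Bool
  unify Int ~ Int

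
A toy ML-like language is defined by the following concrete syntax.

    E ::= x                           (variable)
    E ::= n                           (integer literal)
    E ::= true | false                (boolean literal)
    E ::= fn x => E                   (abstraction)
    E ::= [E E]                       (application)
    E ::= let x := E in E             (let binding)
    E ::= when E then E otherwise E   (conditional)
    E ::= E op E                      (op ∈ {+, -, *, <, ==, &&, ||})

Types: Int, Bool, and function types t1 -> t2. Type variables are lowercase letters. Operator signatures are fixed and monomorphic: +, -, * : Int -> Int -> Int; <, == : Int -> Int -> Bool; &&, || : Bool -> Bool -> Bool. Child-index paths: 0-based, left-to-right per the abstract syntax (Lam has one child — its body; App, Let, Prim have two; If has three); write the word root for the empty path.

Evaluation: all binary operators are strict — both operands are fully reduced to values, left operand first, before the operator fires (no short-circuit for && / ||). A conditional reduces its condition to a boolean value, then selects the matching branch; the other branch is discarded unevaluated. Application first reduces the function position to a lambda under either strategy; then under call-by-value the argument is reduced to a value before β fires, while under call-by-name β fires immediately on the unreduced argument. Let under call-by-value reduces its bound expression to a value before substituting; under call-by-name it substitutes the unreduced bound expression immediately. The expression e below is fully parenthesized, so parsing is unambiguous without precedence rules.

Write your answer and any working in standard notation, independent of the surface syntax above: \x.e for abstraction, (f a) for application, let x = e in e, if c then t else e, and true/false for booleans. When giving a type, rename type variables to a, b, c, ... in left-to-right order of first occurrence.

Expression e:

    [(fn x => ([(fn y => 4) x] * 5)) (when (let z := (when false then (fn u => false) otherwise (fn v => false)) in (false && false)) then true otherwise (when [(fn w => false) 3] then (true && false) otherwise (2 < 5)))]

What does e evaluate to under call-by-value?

Answer: 20

Trace:
step 0: ((\x.(((\y.4) x) * 5)) (if (let z = (if false then (\u.false) else (\v.false)) in (false && false)) then true else (if ((\w.false) 3) then (true && false) else (2 < 5))))
step 1: [if@1.0.0] ((\x.(((\y.4) x) * 5)) (if (let z = (\v.false) in (false && false)) then true else (if ((\w.false) 3) then (true && false) else (2 < 5))))
step 2: [let@1.0] ((\x.(((\y.4) x) * 5)) (if (false && false) then true else (if ((\w.false) 3) then (true && false) else (2 < 5))))
step 3: [delta@1.0] ((\x.(((\y.4) x) * 5)) (if false then true else (if ((\w.false) 3) then (true && false) else (2 < 5))))
step 4: [if@1] ((\x.(((\y.4) x) * 5)) (if ((\w.false) 3) then (true && false) else (2 < 5)))
step 5: [beta@1.0] ((\x.(((\y.4) x) * 5)) (if false then (true && false) else (2 < 5)))
step 6: [if@1] ((\x.(((\y.4) x) * 5)) (2 < 5))
step 7: [delta@1] ((\x.(((\y.4) x) * 5)) true)
step 8: [beta@root] (((\y.4) true) * 5)
step 9: [beta@0] (4 * 5)
step 10: [delta@root] 20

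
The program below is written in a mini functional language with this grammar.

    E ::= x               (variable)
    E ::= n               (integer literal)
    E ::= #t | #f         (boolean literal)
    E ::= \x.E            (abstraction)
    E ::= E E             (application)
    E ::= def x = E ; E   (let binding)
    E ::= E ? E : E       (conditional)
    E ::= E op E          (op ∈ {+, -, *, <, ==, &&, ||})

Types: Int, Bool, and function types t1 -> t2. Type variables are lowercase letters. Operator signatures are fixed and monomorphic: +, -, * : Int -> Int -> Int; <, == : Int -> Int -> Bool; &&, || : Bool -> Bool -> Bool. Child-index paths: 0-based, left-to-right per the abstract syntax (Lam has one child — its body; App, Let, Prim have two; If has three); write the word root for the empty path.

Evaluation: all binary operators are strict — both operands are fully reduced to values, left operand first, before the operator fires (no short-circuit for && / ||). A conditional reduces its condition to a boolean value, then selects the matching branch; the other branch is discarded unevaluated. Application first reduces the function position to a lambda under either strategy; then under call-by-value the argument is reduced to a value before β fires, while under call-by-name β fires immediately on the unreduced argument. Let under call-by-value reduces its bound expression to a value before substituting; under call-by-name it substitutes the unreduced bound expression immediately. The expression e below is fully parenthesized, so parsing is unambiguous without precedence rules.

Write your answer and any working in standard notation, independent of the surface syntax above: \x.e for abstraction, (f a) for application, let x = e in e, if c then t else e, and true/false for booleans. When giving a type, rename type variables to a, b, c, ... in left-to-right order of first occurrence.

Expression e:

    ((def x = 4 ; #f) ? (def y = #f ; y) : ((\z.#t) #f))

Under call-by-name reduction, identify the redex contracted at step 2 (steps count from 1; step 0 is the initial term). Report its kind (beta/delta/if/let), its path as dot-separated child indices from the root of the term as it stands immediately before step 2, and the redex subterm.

Working:
step 0: (if (let x = 4 in false) then (let y = false in y) else ((\z.true) false))
step 1: [let@0] (if false then (let y = false in y) else ((\z.true) false))
step 2: [if@root] ((\z.true) false)

Answer: if at root : (if false then (let y = false in y) else ((\z.true) false))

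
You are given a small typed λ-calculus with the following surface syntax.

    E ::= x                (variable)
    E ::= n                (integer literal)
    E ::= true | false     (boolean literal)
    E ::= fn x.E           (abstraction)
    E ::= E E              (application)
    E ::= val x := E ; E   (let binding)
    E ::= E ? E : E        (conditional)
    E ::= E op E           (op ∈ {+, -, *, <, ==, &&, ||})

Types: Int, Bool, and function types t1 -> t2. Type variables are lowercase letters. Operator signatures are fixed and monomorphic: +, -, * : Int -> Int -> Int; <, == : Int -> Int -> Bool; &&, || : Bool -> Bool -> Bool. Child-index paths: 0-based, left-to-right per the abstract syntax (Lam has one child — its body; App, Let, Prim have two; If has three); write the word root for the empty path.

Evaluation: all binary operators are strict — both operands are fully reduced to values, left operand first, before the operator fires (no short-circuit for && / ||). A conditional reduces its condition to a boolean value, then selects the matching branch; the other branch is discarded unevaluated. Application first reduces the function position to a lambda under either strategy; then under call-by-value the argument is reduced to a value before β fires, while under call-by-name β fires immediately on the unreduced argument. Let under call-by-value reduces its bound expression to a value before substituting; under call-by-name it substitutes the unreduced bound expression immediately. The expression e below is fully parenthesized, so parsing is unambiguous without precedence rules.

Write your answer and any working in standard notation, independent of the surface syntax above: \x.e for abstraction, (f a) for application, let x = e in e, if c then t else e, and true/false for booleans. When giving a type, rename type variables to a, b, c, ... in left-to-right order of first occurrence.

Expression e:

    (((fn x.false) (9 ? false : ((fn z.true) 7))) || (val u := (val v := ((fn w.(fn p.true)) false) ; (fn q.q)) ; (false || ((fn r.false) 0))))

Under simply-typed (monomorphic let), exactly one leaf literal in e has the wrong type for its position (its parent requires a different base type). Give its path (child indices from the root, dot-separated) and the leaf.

Answer: 0.1.0 : 9

Derivation:
\x._ : a -> Bool
  unify Int ~ Bool
  FAIL: mismatch Int ~ Bool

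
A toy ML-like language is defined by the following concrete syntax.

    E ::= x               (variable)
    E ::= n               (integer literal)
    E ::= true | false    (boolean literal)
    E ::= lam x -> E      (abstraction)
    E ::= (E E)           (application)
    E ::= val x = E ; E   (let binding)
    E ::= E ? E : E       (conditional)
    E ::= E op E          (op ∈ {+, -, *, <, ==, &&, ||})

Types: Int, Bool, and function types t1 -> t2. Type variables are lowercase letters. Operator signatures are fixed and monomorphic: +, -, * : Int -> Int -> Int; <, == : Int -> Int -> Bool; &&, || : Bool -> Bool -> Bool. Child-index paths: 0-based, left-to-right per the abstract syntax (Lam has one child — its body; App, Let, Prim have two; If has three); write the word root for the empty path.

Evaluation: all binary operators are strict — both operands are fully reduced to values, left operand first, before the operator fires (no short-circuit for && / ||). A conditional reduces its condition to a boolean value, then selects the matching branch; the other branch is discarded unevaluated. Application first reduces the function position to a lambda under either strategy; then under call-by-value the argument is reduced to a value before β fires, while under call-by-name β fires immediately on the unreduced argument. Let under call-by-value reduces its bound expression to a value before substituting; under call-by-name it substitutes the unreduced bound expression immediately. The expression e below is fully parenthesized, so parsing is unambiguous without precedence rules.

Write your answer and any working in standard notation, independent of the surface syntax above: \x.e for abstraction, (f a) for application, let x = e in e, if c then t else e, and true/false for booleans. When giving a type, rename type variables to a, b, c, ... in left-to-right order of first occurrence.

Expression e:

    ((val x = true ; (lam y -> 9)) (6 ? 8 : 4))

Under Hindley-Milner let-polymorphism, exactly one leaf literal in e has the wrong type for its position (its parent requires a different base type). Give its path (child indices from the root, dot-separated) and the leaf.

Answer: 1.0 : 6

Derivation:
let x : Bool
\y._ : a -> Int
  unify Int ~ Bool
  FAIL: mismatch Int ~ Bool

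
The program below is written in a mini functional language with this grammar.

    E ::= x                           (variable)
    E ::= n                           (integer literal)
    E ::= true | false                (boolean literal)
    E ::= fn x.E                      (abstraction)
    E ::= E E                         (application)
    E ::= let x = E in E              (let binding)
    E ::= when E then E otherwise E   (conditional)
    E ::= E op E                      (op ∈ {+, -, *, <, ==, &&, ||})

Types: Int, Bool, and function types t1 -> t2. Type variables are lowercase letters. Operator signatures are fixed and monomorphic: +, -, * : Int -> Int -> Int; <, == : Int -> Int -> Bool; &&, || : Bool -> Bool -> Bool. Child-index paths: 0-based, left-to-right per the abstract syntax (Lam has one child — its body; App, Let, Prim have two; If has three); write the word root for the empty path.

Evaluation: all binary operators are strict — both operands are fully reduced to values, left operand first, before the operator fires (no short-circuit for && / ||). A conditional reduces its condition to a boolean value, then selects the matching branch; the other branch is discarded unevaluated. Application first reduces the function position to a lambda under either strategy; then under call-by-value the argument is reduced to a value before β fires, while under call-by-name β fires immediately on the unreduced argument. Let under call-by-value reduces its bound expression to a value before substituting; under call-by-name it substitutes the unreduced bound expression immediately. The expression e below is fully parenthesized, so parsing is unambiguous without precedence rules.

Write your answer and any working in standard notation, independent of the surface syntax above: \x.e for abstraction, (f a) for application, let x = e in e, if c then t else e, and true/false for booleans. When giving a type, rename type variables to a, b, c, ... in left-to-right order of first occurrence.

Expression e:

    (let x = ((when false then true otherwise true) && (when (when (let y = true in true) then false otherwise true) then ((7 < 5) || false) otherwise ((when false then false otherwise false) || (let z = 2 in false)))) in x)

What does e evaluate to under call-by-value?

Trace:
step 0: (let x = ((if false then true else true) && (if (if (let y = true in true) then false else true) then ((7 < 5) || false) else ((if false then false else false) || (let z = 2 in false)))) in x)
step 1: [if@0.0] (let x = (true && (if (if (let y = true in true) then false else true) then ((7 < 5) || false) else ((if false then false else false) || (let z = 2 in false)))) in x)
step 2: [let@0.1.0.0] (let x = (true && (if (if true then false else true) then ((7 < 5) || false) else ((if false then false else false) || (let z = 2 in false)))) in x)
step 3: [if@0.1.0] (let x = (true && (if false then ((7 < 5) || false) else ((if false then false else false) || (let z = 2 in false)))) in x)
step 4: [if@0.1] (let x = (true && ((if false then false else false) || (let z = 2 in false))) in x)
step 5: [if@0.1.0] (let x = (true && (false || (let z = 2 in false))) in x)
step 6: [let@0.1.1] (let x = (true && (false || false)) in x)
step 7: [delta@0.1] (let x = (true && false) in x)
step 8: [delta@0] (let x = false in x)
step 9: [let@root] false

Answer: false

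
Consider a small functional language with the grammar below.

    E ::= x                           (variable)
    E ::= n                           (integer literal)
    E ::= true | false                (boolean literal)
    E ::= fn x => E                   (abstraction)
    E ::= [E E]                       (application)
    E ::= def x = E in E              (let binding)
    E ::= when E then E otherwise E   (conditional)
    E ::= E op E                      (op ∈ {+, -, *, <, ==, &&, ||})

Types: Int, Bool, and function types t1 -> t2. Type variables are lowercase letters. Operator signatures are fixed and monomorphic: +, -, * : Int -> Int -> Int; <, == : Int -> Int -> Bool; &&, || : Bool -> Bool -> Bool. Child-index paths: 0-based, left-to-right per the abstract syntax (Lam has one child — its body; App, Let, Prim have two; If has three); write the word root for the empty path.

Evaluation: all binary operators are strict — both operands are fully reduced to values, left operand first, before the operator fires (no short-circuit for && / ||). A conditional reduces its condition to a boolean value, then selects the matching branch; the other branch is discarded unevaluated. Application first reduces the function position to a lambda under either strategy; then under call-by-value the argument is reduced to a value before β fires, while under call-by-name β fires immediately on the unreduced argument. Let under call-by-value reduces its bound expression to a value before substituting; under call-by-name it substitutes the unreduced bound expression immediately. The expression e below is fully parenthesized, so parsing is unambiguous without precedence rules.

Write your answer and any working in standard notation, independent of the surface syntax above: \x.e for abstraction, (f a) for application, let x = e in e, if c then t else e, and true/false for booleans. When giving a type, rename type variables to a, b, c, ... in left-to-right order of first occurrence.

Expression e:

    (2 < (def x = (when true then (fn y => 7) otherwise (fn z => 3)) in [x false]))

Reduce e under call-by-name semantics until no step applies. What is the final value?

Answer: true

Derivation:
step 0: (2 < (let x = (if true then (\y.7) else (\z.3)) in (x false)))
step 1: [let@1] (2 < ((if true then (\y.7) else (\z.3)) false))
step 2: [if@1.0] (2 < ((\y.7) false))
step 3: [beta@1] (2 < 7)
step 4: [delta@root] true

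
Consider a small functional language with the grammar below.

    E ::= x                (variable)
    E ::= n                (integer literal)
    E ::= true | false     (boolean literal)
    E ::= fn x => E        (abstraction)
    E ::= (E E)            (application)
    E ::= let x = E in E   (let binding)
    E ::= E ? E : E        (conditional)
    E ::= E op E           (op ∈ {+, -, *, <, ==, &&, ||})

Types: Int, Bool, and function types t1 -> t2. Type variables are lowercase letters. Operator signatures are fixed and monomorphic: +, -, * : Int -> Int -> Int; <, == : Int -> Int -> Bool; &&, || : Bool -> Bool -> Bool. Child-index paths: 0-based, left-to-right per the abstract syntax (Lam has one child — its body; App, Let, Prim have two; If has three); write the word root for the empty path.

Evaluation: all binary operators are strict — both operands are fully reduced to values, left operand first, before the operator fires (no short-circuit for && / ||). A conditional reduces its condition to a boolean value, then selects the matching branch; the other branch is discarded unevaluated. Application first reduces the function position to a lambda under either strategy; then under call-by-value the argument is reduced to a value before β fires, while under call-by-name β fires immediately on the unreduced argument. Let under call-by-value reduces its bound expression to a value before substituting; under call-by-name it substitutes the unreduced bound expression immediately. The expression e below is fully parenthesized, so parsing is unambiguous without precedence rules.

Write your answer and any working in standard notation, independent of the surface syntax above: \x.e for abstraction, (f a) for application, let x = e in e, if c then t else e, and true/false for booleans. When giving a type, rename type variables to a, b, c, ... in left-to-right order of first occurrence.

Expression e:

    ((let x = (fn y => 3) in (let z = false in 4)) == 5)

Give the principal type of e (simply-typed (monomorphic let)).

Derivation:
\y._ : a -> Int
let x : a -> Int
let z : Bool
  unify Int ~ Int
  unify Int ~ Int

Answer: Bool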